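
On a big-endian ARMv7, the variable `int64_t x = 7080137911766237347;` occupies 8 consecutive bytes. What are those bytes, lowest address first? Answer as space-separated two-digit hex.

7080137911766237347 in hexadecimal, padded to 64 bits, is 0x6241B3EB279A40A3.
Split into bytes (most-significant first): 62 41 B3 EB 27 9A 40 A3.
Big-endian stores the most-significant byte at the lowest address.
So the memory order matches the most-significant-first order: 62 41 B3 EB 27 9A 40 A3.

62 41 B3 EB 27 9A 40 A3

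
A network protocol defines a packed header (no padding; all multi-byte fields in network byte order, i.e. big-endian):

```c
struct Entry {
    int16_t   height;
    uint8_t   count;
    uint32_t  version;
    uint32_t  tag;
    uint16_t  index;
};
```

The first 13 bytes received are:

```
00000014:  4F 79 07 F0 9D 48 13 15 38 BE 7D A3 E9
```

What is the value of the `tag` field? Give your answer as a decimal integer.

356040317

`tag` follows `height` (2 B), `count` (1 B), `version` (4 B), so it starts at offset 2 + 1 + 4 = 7 and occupies 4 bytes.
Bytes at offsets 7..10: 15 38 BE 7D.
Big-endian stores the most-significant byte at the lowest address.
The bytes are already most-significant first: 0x1538BE7D.
0x1538BE7D = 356040317.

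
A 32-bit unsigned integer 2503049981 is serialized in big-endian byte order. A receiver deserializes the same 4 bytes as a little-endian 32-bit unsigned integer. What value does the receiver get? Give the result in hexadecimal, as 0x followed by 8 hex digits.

2503049981 in 32-bit hexadecimal is 0x953182FD.
Stored big-endian, the bytes at ascending addresses are 95 31 82 FD.
Read back as little-endian, the first byte is least significant, giving 0xFD823195.

0xFD823195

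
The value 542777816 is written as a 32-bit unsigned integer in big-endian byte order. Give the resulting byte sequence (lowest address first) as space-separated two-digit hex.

20 5A 21 D8

542777816 in hexadecimal, padded to 32 bits, is 0x205A21D8.
Split into bytes (most-significant first): 20 5A 21 D8.
Big-endian: lowest address holds the most-significant byte.
So the memory order matches the most-significant-first order: 20 5A 21 D8.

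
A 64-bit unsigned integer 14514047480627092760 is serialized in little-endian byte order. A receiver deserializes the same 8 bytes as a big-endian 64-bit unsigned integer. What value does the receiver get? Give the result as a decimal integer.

14514047480627092760 in 64-bit hexadecimal is 0xC96C4148EFEE5D18.
Stored little-endian, the bytes at ascending addresses are 18 5D EE EF 48 41 6C C9.
Read back as big-endian, the last byte is least significant, giving 0x185DEEEF48416CC9.
0x185DEEEF48416CC9 = 1755822141221203145.

1755822141221203145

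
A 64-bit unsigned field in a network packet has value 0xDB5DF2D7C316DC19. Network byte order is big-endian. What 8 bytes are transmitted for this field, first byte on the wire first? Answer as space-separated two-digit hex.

Split into bytes (most-significant first): DB 5D F2 D7 C3 16 DC 19.
Big-endian stores the most-significant byte at the lowest address.
So the memory order matches the most-significant-first order: DB 5D F2 D7 C3 16 DC 19.

DB 5D F2 D7 C3 16 DC 19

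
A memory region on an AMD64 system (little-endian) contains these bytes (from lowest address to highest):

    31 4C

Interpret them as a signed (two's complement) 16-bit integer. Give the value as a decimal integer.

19505

In little-endian order the low byte comes first in memory.
Reassemble most-significant byte first: 4C 31 → 0x4C31.
0x4C31 = 19505.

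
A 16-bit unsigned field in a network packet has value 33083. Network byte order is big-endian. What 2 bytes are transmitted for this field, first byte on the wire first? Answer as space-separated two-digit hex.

33083 in hexadecimal, padded to 16 bits, is 0x813B.
Split into bytes (most-significant first): 81 3B.
Big-endian: lowest address holds the most-significant byte.
So the memory order matches the most-significant-first order: 81 3B.

81 3B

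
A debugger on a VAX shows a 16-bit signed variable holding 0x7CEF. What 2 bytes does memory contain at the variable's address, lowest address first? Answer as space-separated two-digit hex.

EF 7C

Split into bytes (most-significant first): 7C EF.
Little-endian: lowest address holds the least-significant byte.
So at ascending addresses the bytes are EF 7C.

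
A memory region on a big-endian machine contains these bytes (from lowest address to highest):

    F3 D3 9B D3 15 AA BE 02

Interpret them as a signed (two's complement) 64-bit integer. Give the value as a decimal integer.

Big-endian: lowest address holds the most-significant byte.
The bytes are already most-significant first: 0xF3D39BD315AABE02.
Top bit is set, so as a signed 64-bit value this is 0xF3D39BD315AABE02 − 2^64 = -877186171503198718.

-877186171503198718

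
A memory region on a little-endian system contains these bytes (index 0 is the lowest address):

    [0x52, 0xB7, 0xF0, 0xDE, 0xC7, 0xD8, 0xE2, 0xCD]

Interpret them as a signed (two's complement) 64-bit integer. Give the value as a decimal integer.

-3611085598247307438

Little-endian: lowest address holds the least-significant byte.
Reassemble most-significant byte first: CD E2 D8 C7 DE F0 B7 52 → 0xCDE2D8C7DEF0B752.
Top bit is set, so as a signed 64-bit value this is 0xCDE2D8C7DEF0B752 − 2^64 = -3611085598247307438.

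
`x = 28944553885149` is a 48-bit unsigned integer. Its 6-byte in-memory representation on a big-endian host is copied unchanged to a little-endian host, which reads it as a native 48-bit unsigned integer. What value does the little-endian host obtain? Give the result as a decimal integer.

243257723147034

28944553885149 in 48-bit hexadecimal is 0x1A532DDA3DDD.
Stored big-endian, the bytes at ascending addresses are 1A 53 2D DA 3D DD.
Read back as little-endian, the first byte is least significant, giving 0xDD3DDA2D531A.
0xDD3DDA2D531A = 243257723147034.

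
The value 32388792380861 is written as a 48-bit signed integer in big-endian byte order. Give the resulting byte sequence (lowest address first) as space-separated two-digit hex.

1D 75 1A 76 ED BD

32388792380861 in hexadecimal, padded to 48 bits, is 0x1D751A76EDBD.
Split into bytes (most-significant first): 1D 75 1A 76 ED BD.
Big-endian: lowest address holds the most-significant byte.
So the memory order matches the most-significant-first order: 1D 75 1A 76 ED BD.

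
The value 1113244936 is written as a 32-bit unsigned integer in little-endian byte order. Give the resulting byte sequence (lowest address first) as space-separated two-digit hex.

08 C5 5A 42

1113244936 in hexadecimal, padded to 32 bits, is 0x425AC508.
Split into bytes (most-significant first): 42 5A C5 08.
Little-endian: lowest address holds the least-significant byte.
So at ascending addresses the bytes are 08 C5 5A 42.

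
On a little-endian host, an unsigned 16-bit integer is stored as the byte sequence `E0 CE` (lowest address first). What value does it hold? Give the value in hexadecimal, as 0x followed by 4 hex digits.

Little-endian: lowest address holds the least-significant byte.
Reassemble most-significant byte first: CE E0 → 0xCEE0.

0xCEE0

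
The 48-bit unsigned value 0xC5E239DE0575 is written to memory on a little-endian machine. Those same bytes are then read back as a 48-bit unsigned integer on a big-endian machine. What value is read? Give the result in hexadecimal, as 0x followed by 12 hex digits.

0x7505DE39E2C5

Stored little-endian, the bytes at ascending addresses are 75 05 DE 39 E2 C5.
Read back as big-endian, the last byte is least significant, giving 0x7505DE39E2C5.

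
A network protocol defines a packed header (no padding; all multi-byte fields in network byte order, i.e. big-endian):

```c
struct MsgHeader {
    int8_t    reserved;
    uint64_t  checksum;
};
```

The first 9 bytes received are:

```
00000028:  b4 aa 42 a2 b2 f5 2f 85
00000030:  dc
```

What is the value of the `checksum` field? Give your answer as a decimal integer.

`checksum` follows `reserved` (1 byte), so it starts at byte offset 1 and occupies 8 bytes.
Bytes at offsets 1..8: AA 42 A2 B2 F5 2F 85 DC.
In big-endian order the high byte comes first in memory.
The bytes are already most-significant first: 0xAA42A2B2F52F85DC.
0xAA42A2B2F52F85DC = 12268547224412063196.

12268547224412063196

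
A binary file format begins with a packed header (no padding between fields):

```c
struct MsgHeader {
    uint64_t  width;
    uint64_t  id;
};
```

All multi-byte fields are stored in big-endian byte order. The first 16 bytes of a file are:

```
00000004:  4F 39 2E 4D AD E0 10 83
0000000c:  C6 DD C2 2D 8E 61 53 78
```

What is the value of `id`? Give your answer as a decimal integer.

`id` follows `width` (8 bytes), so it starts at byte offset 8 and occupies 8 bytes.
Bytes at offsets 8..15: C6 DD C2 2D 8E 61 53 78.
Big-endian stores the most-significant byte at the lowest address.
The bytes are already most-significant first: 0xC6DDC22D8E615378.
0xC6DDC22D8E615378 = 14329823090280846200.

14329823090280846200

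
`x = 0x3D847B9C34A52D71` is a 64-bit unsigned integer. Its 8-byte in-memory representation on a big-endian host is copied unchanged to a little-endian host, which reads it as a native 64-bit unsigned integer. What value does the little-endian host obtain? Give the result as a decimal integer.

8155356145620059197

Stored big-endian, the bytes at ascending addresses are 3D 84 7B 9C 34 A5 2D 71.
Read back as little-endian, the first byte is least significant, giving 0x712DA5349C7B843D.
0x712DA5349C7B843D = 8155356145620059197.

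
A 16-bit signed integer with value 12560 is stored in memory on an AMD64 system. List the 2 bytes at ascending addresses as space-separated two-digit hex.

12560 in hexadecimal, padded to 16 bits, is 0x3110.
Split into bytes (most-significant first): 31 10.
Little-endian: lowest address holds the least-significant byte.
So at ascending addresses the bytes are 10 31.

10 31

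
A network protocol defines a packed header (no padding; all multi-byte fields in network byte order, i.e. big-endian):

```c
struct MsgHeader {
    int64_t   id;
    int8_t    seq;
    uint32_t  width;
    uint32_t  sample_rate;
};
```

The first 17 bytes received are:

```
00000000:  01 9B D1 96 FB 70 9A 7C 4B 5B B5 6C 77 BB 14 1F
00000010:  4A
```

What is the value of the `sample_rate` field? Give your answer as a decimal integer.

3138658122

`sample_rate` follows `id` (8 B), `seq` (1 B), `width` (4 B), so it starts at offset 8 + 1 + 4 = 13 and occupies 4 bytes.
Bytes at offsets 13..16: BB 14 1F 4A.
Big-endian stores the most-significant byte at the lowest address.
The bytes are already most-significant first: 0xBB141F4A.
0xBB141F4A = 3138658122.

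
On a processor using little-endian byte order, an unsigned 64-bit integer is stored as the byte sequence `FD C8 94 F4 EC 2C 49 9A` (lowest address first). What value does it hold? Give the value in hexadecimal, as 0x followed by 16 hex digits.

0x9A492CECF494C8FD

Little-endian stores the least-significant byte at the lowest address.
Reassemble most-significant byte first: 9A 49 2C EC F4 94 C8 FD → 0x9A492CECF494C8FD.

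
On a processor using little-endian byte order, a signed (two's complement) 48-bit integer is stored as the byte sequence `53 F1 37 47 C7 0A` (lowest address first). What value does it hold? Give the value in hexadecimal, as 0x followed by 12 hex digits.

Little-endian stores the least-significant byte at the lowest address.
Reassemble most-significant byte first: 0A C7 47 37 F1 53 → 0x0AC74737F153.

0x0AC74737F153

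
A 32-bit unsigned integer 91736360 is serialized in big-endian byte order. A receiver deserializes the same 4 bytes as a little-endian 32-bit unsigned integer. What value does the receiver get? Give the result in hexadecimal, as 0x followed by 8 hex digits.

0x28C97705

91736360 in 32-bit hexadecimal is 0x0577C928.
Stored big-endian, the bytes at ascending addresses are 05 77 C9 28.
Read back as little-endian, the first byte is least significant, giving 0x28C97705.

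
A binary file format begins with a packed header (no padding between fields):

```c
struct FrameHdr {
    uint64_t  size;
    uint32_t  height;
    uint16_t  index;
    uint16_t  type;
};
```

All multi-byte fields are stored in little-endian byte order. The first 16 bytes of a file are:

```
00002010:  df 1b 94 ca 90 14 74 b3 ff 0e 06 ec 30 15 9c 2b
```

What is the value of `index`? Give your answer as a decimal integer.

`index` follows `size` (8 B), `height` (4 B), so it starts at offset 8 + 4 = 12 and occupies 2 bytes.
Bytes at offsets 12..13: 30 15.
Little-endian stores the least-significant byte at the lowest address.
Reassemble most-significant byte first: 15 30 → 0x1530.
0x1530 = 5424.

5424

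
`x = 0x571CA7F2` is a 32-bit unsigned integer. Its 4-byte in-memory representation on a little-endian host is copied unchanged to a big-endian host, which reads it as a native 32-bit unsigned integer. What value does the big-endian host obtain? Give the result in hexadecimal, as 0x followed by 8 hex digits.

Stored little-endian, the bytes at ascending addresses are F2 A7 1C 57.
Read back as big-endian, the last byte is least significant, giving 0xF2A71C57.

0xF2A71C57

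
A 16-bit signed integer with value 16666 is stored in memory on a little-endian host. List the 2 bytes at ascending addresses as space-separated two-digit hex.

1A 41

16666 in hexadecimal, padded to 16 bits, is 0x411A.
Split into bytes (most-significant first): 41 1A.
In little-endian order the low byte comes first in memory.
So at ascending addresses the bytes are 1A 41.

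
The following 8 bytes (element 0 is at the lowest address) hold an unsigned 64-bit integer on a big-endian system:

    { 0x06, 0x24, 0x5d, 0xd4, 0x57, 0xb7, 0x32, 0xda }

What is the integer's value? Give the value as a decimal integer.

442581829975225050

In big-endian order the high byte comes first in memory.
The bytes are already most-significant first: 0x06245DD457B732DA.
0x06245DD457B732DA = 442581829975225050.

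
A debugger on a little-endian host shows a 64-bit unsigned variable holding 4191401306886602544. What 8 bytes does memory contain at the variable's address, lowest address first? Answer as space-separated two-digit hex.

30 7F 15 18 48 D9 2A 3A

4191401306886602544 in hexadecimal, padded to 64 bits, is 0x3A2AD94818157F30.
Split into bytes (most-significant first): 3A 2A D9 48 18 15 7F 30.
Little-endian stores the least-significant byte at the lowest address.
So at ascending addresses the bytes are 30 7F 15 18 48 D9 2A 3A.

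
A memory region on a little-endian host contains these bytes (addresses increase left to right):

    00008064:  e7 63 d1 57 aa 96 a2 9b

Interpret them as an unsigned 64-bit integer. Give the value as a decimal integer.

11214691680467903463

Little-endian: lowest address holds the least-significant byte.
Reassemble most-significant byte first: 9B A2 96 AA 57 D1 63 E7 → 0x9BA296AA57D163E7.
0x9BA296AA57D163E7 = 11214691680467903463.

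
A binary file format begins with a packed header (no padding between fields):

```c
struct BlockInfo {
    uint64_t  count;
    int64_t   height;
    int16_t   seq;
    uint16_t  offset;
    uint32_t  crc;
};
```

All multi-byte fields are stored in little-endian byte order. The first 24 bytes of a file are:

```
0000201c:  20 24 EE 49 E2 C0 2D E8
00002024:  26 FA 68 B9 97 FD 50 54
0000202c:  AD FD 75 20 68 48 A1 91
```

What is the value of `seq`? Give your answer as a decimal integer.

`seq` follows `count` (8 B), `height` (8 B), so it starts at offset 8 + 8 = 16 and occupies 2 bytes.
Bytes at offsets 16..17: AD FD.
Little-endian stores the least-significant byte at the lowest address.
Reassemble most-significant byte first: FD AD → 0xFDAD.
Top bit is set, so as a signed 16-bit value this is 0xFDAD − 2^16 = -595.

-595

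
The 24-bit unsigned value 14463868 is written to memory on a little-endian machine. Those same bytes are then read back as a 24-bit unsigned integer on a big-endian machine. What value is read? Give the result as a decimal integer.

14463868 in 24-bit hexadecimal is 0xDCB37C.
Stored little-endian, the bytes at ascending addresses are 7C B3 DC.
Read back as big-endian, the last byte is least significant, giving 0x7CB3DC.
0x7CB3DC = 8172508.

8172508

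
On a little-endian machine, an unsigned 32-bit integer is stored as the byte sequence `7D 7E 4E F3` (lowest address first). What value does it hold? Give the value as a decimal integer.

Little-endian: lowest address holds the least-significant byte.
Reassemble most-significant byte first: F3 4E 7E 7D → 0xF34E7E7D.
0xF34E7E7D = 4082007677.

4082007677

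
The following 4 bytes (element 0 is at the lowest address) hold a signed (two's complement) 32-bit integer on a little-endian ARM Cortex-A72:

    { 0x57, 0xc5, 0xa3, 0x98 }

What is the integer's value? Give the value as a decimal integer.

-1734097577

In little-endian order the low byte comes first in memory.
Reassemble most-significant byte first: 98 A3 C5 57 → 0x98A3C557.
Top bit is set, so as a signed 32-bit value this is 0x98A3C557 − 2^32 = -1734097577.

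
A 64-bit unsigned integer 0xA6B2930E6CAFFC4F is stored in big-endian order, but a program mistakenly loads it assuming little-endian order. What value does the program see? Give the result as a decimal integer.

Stored big-endian, the bytes at ascending addresses are A6 B2 93 0E 6C AF FC 4F.
Read back as little-endian, the first byte is least significant, giving 0x4FFCAF6C0E93B2A6.
0x4FFCAF6C0E93B2A6 = 5763674501763281574.

5763674501763281574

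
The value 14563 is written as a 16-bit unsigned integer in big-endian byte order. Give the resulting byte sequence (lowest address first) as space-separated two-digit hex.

38 E3

14563 in hexadecimal, padded to 16 bits, is 0x38E3.
Split into bytes (most-significant first): 38 E3.
In big-endian order the high byte comes first in memory.
So the memory order matches the most-significant-first order: 38 E3.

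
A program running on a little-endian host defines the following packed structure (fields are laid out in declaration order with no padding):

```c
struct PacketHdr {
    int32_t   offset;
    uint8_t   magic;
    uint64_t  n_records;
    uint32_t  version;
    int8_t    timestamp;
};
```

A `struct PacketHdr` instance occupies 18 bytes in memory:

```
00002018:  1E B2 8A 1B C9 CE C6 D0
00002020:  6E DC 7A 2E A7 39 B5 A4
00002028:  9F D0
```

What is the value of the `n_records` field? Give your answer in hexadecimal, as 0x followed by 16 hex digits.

0xA72E7ADC6ED0C6CE

`n_records` follows `offset` (4 B), `magic` (1 B), so it starts at offset 4 + 1 = 5 and occupies 8 bytes.
Bytes at offsets 5..12: CE C6 D0 6E DC 7A 2E A7.
In little-endian order the low byte comes first in memory.
Reassemble most-significant byte first: A7 2E 7A DC 6E D0 C6 CE → 0xA72E7ADC6ED0C6CE.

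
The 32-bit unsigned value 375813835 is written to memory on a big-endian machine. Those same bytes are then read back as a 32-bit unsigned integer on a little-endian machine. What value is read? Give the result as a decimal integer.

375813835 in 32-bit hexadecimal is 0x166676CB.
Stored big-endian, the bytes at ascending addresses are 16 66 76 CB.
Read back as little-endian, the first byte is least significant, giving 0xCB766616.
0xCB766616 = 3413534230.

3413534230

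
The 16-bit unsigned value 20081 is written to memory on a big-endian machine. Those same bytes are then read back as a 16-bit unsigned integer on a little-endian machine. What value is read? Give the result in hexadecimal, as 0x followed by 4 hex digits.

0x714E

20081 in 16-bit hexadecimal is 0x4E71.
Stored big-endian, the bytes at ascending addresses are 4E 71.
Read back as little-endian, the first byte is least significant, giving 0x714E.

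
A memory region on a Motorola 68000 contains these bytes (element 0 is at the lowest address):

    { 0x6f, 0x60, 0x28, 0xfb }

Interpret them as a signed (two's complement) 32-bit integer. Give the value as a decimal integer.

Big-endian: lowest address holds the most-significant byte.
The bytes are already most-significant first: 0x6F6028FB.
0x6F6028FB = 1868572923.

1868572923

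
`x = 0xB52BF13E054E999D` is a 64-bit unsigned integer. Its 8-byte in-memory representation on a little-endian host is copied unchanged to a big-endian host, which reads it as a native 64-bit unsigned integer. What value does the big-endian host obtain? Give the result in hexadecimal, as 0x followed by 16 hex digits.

Stored little-endian, the bytes at ascending addresses are 9D 99 4E 05 3E F1 2B B5.
Read back as big-endian, the last byte is least significant, giving 0x9D994E053EF12BB5.

0x9D994E053EF12BB5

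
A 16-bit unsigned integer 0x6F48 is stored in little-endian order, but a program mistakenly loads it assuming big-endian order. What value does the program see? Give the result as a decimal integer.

18543

Stored little-endian, the bytes at ascending addresses are 48 6F.
Read back as big-endian, the last byte is least significant, giving 0x486F.
0x486F = 18543.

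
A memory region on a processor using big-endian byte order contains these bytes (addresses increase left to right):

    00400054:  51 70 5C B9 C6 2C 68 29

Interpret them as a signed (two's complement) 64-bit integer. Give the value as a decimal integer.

5868292267427260457

In big-endian order the high byte comes first in memory.
The bytes are already most-significant first: 0x51705CB9C62C6829.
0x51705CB9C62C6829 = 5868292267427260457.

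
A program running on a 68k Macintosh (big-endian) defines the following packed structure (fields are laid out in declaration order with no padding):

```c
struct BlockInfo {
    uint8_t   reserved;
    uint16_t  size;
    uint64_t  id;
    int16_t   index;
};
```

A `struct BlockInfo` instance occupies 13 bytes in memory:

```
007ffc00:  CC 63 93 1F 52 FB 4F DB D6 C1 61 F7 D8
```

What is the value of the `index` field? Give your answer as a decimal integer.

-2088

`index` follows `reserved` (1 B), `size` (2 B), `id` (8 B), so it starts at offset 1 + 2 + 8 = 11 and occupies 2 bytes.
Bytes at offsets 11..12: F7 D8.
In big-endian order the high byte comes first in memory.
The bytes are already most-significant first: 0xF7D8.
Top bit is set, so as a signed 16-bit value this is 0xF7D8 − 2^16 = -2088.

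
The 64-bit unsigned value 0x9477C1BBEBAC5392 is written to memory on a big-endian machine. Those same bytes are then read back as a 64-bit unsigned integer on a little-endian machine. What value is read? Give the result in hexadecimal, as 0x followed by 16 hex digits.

Stored big-endian, the bytes at ascending addresses are 94 77 C1 BB EB AC 53 92.
Read back as little-endian, the first byte is least significant, giving 0x9253ACEBBBC17794.

0x9253ACEBBBC17794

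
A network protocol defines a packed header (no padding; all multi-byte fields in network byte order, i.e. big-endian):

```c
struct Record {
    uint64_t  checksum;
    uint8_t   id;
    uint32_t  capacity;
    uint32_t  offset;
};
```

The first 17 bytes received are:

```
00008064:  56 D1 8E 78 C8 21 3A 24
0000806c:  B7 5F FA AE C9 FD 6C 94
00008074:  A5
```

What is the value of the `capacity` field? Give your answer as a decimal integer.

1610264265

`capacity` follows `checksum` (8 B), `id` (1 B), so it starts at offset 8 + 1 = 9 and occupies 4 bytes.
Bytes at offsets 9..12: 5F FA AE C9.
In big-endian order the high byte comes first in memory.
The bytes are already most-significant first: 0x5FFAAEC9.
0x5FFAAEC9 = 1610264265.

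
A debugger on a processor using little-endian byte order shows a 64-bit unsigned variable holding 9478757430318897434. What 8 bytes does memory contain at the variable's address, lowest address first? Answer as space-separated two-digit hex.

1A 99 40 8A A9 4F 8B 83

9478757430318897434 in hexadecimal, padded to 64 bits, is 0x838B4FA98A40991A.
Split into bytes (most-significant first): 83 8B 4F A9 8A 40 99 1A.
Little-endian stores the least-significant byte at the lowest address.
So at ascending addresses the bytes are 1A 99 40 8A A9 4F 8B 83.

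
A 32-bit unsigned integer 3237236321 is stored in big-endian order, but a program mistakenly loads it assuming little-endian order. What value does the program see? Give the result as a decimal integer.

1632564416

3237236321 in 32-bit hexadecimal is 0xC0F44E61.
Stored big-endian, the bytes at ascending addresses are C0 F4 4E 61.
Read back as little-endian, the first byte is least significant, giving 0x614EF4C0.
0x614EF4C0 = 1632564416.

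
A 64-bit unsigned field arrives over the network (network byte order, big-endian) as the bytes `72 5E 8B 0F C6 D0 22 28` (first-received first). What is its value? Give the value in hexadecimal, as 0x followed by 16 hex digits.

0x725E8B0FC6D02228

Big-endian: lowest address holds the most-significant byte.
The bytes are already most-significant first: 0x725E8B0FC6D02228.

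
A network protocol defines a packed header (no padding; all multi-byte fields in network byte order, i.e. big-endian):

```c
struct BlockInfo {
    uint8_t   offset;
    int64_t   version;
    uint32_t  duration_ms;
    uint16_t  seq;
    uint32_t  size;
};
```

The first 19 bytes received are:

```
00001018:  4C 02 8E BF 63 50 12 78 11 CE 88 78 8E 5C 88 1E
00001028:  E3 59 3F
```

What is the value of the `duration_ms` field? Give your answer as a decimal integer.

`duration_ms` follows `offset` (1 B), `version` (8 B), so it starts at offset 1 + 8 = 9 and occupies 4 bytes.
Bytes at offsets 9..12: CE 88 78 8E.
Big-endian: lowest address holds the most-significant byte.
The bytes are already most-significant first: 0xCE88788E.
0xCE88788E = 3465050254.

3465050254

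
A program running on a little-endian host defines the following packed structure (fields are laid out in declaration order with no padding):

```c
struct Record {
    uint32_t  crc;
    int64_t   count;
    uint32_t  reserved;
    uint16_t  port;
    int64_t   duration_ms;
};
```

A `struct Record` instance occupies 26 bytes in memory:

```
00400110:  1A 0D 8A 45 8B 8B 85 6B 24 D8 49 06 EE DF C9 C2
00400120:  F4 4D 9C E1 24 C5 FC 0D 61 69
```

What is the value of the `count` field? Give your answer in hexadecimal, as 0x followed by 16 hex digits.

`count` follows `crc` (4 bytes), so it starts at byte offset 4 and occupies 8 bytes.
Bytes at offsets 4..11: 8B 8B 85 6B 24 D8 49 06.
Little-endian: lowest address holds the least-significant byte.
Reassemble most-significant byte first: 06 49 D8 24 6B 85 8B 8B → 0x0649D8246B858B8B.

0x0649D8246B858B8B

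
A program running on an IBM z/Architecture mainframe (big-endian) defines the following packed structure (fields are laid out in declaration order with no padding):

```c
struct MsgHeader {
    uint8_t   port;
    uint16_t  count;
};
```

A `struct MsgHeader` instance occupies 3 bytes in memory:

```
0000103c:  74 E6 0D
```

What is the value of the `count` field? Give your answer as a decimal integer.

`count` follows `port` (1 byte), so it starts at byte offset 1 and occupies 2 bytes.
Bytes at offsets 1..2: E6 0D.
Big-endian stores the most-significant byte at the lowest address.
The bytes are already most-significant first: 0xE60D.
0xE60D = 58893.

58893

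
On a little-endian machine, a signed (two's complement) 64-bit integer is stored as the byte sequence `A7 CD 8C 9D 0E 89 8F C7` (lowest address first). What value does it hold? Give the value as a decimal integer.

In little-endian order the low byte comes first in memory.
Reassemble most-significant byte first: C7 8F 89 0E 9D 8C CD A7 → 0xC78F890E9D8CCDA7.
Top bit is set, so as a signed 64-bit value this is 0xC78F890E9D8CCDA7 − 2^64 = -4066881242626470489.

-4066881242626470489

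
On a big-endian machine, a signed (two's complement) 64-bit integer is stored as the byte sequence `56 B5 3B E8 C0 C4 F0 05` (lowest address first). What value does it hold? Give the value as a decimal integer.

In big-endian order the high byte comes first in memory.
The bytes are already most-significant first: 0x56B53BE8C0C4F005.
0x56B53BE8C0C4F005 = 6247965928899014661.

6247965928899014661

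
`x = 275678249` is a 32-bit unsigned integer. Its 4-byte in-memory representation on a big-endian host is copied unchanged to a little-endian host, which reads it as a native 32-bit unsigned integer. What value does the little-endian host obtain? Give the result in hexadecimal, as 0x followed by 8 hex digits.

0x29846E10

275678249 in 32-bit hexadecimal is 0x106E8429.
Stored big-endian, the bytes at ascending addresses are 10 6E 84 29.
Read back as little-endian, the first byte is least significant, giving 0x29846E10.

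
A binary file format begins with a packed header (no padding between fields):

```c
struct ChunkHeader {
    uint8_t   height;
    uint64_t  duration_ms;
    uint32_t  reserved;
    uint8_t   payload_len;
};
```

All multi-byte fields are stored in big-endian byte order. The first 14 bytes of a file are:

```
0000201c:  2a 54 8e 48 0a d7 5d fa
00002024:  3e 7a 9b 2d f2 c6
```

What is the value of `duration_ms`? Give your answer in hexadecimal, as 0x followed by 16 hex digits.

`duration_ms` follows `height` (1 byte), so it starts at byte offset 1 and occupies 8 bytes.
Bytes at offsets 1..8: 54 8E 48 0A D7 5D FA 3E.
Big-endian: lowest address holds the most-significant byte.
The bytes are already most-significant first: 0x548E480AD75DFA3E.

0x548E480AD75DFA3E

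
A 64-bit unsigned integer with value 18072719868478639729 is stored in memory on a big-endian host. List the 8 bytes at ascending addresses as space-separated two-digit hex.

18072719868478639729 in hexadecimal, padded to 64 bits, is 0xFACF32F78DD04E71.
Split into bytes (most-significant first): FA CF 32 F7 8D D0 4E 71.
Big-endian stores the most-significant byte at the lowest address.
So the memory order matches the most-significant-first order: FA CF 32 F7 8D D0 4E 71.

FA CF 32 F7 8D D0 4E 71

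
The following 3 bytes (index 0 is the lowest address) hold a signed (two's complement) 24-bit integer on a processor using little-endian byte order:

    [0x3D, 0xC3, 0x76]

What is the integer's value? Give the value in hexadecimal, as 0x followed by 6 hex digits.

Little-endian stores the least-significant byte at the lowest address.
Reassemble most-significant byte first: 76 C3 3D → 0x76C33D.

0x76C33D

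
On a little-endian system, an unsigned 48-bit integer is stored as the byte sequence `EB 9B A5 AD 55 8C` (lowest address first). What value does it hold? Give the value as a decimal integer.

154299613420523

Little-endian stores the least-significant byte at the lowest address.
Reassemble most-significant byte first: 8C 55 AD A5 9B EB → 0x8C55ADA59BEB.
0x8C55ADA59BEB = 154299613420523.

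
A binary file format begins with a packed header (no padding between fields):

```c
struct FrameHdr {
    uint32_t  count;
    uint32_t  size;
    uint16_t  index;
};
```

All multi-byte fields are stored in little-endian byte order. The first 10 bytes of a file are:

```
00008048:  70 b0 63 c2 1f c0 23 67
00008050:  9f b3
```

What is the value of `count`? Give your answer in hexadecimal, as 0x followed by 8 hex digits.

`count` is the first field, at byte offset 0, occupying 4 bytes.
Bytes at offsets 0..3: 70 B0 63 C2.
Little-endian stores the least-significant byte at the lowest address.
Reassemble most-significant byte first: C2 63 B0 70 → 0xC263B070.

0xC263B070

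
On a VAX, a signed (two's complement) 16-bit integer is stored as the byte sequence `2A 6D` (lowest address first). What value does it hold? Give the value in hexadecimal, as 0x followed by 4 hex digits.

In little-endian order the low byte comes first in memory.
Reassemble most-significant byte first: 6D 2A → 0x6D2A.

0x6D2A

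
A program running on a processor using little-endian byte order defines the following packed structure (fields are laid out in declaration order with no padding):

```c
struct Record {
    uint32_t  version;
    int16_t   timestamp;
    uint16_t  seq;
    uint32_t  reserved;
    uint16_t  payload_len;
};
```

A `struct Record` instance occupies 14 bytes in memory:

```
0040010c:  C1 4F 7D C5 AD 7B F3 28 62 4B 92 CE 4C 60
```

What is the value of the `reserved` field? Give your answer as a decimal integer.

3465694050

`reserved` follows `version` (4 B), `timestamp` (2 B), `seq` (2 B), so it starts at offset 4 + 2 + 2 = 8 and occupies 4 bytes.
Bytes at offsets 8..11: 62 4B 92 CE.
Little-endian stores the least-significant byte at the lowest address.
Reassemble most-significant byte first: CE 92 4B 62 → 0xCE924B62.
0xCE924B62 = 3465694050.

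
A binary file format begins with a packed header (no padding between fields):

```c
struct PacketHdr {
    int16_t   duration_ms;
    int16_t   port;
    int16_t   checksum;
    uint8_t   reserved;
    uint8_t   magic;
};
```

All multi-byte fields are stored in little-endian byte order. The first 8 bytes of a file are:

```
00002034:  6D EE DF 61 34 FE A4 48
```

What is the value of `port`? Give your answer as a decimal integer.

`port` follows `duration_ms` (2 bytes), so it starts at byte offset 2 and occupies 2 bytes.
Bytes at offsets 2..3: DF 61.
Little-endian stores the least-significant byte at the lowest address.
Reassemble most-significant byte first: 61 DF → 0x61DF.
0x61DF = 25055.

25055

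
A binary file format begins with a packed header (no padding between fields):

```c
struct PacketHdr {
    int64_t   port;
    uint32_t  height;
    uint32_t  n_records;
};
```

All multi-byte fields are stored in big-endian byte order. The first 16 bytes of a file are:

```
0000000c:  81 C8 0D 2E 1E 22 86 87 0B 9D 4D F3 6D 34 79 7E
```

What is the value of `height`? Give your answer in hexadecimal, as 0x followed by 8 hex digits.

0x0B9D4DF3

`height` follows `port` (8 bytes), so it starts at byte offset 8 and occupies 4 bytes.
Bytes at offsets 8..11: 0B 9D 4D F3.
In big-endian order the high byte comes first in memory.
The bytes are already most-significant first: 0x0B9D4DF3.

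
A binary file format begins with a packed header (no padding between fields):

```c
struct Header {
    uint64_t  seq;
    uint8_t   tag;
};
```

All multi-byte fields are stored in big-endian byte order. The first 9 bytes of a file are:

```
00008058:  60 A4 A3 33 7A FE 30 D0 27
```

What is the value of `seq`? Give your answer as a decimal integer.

`seq` is the first field, at byte offset 0, occupying 8 bytes.
Bytes at offsets 0..7: 60 A4 A3 33 7A FE 30 D0.
In big-endian order the high byte comes first in memory.
The bytes are already most-significant first: 0x60A4A3337AFE30D0.
0x60A4A3337AFE30D0 = 6963870365323768016.

6963870365323768016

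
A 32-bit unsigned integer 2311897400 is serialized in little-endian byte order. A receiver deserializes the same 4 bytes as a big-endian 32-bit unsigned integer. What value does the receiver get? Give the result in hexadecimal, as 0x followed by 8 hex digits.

2311897400 in 32-bit hexadecimal is 0x89CCC138.
Stored little-endian, the bytes at ascending addresses are 38 C1 CC 89.
Read back as big-endian, the last byte is least significant, giving 0x38C1CC89.

0x38C1CC89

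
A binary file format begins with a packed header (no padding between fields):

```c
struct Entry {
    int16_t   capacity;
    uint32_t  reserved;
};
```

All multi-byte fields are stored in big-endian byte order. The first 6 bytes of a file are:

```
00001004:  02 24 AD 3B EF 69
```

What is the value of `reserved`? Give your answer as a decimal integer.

2906386281

`reserved` follows `capacity` (2 bytes), so it starts at byte offset 2 and occupies 4 bytes.
Bytes at offsets 2..5: AD 3B EF 69.
In big-endian order the high byte comes first in memory.
The bytes are already most-significant first: 0xAD3BEF69.
0xAD3BEF69 = 2906386281.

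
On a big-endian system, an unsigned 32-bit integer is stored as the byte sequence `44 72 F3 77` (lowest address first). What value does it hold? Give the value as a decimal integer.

Big-endian stores the most-significant byte at the lowest address.
The bytes are already most-significant first: 0x4472F377.
0x4472F377 = 1148384119.

1148384119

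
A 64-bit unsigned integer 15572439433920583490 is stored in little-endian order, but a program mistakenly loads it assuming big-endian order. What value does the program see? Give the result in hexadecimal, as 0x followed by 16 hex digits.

15572439433920583490 in 64-bit hexadecimal is 0xD81C6B28A91F1742.
Stored little-endian, the bytes at ascending addresses are 42 17 1F A9 28 6B 1C D8.
Read back as big-endian, the last byte is least significant, giving 0x42171FA9286B1CD8.

0x42171FA9286B1CD8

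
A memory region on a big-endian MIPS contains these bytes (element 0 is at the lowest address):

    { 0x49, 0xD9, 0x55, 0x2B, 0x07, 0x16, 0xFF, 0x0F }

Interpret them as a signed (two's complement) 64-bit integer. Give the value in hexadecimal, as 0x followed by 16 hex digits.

0x49D9552B0716FF0F

Big-endian: lowest address holds the most-significant byte.
The bytes are already most-significant first: 0x49D9552B0716FF0F.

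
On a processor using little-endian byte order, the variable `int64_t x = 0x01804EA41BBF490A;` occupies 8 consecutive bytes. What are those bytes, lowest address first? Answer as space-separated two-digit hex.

Split into bytes (most-significant first): 01 80 4E A4 1B BF 49 0A.
Little-endian stores the least-significant byte at the lowest address.
So at ascending addresses the bytes are 0A 49 BF 1B A4 4E 80 01.

0A 49 BF 1B A4 4E 80 01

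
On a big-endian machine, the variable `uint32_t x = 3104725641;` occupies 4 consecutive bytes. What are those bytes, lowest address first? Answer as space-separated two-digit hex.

B9 0E 5A 89

3104725641 in hexadecimal, padded to 32 bits, is 0xB90E5A89.
Split into bytes (most-significant first): B9 0E 5A 89.
In big-endian order the high byte comes first in memory.
So the memory order matches the most-significant-first order: B9 0E 5A 89.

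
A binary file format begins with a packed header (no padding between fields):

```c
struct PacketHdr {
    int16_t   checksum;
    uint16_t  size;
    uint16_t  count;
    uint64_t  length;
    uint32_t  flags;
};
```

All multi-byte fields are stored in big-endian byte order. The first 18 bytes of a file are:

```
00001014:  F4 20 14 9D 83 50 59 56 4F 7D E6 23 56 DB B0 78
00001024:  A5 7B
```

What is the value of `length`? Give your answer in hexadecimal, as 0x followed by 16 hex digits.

`length` follows `checksum` (2 B), `size` (2 B), `count` (2 B), so it starts at offset 2 + 2 + 2 = 6 and occupies 8 bytes.
Bytes at offsets 6..13: 59 56 4F 7D E6 23 56 DB.
Big-endian: lowest address holds the most-significant byte.
The bytes are already most-significant first: 0x59564F7DE62356DB.

0x59564F7DE62356DB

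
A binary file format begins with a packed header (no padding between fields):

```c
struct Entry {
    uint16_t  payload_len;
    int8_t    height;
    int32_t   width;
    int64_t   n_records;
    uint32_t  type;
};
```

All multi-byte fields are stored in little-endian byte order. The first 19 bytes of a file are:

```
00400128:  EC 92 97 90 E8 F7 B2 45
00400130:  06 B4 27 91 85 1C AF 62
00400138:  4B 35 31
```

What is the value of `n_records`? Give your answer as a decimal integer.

`n_records` follows `payload_len` (2 B), `height` (1 B), `width` (4 B), so it starts at offset 2 + 1 + 4 = 7 and occupies 8 bytes.
Bytes at offsets 7..14: 45 06 B4 27 91 85 1C AF.
Little-endian stores the least-significant byte at the lowest address.
Reassemble most-significant byte first: AF 1C 85 91 27 B4 06 45 → 0xAF1C859127B40645.
Top bit is set, so as a signed 64-bit value this is 0xAF1C859127B40645 − 2^64 = -5828636959241402811.

-5828636959241402811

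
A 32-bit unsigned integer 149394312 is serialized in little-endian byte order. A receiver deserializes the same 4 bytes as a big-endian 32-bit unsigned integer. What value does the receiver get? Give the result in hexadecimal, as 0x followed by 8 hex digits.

0x8893E708

149394312 in 32-bit hexadecimal is 0x08E79388.
Stored little-endian, the bytes at ascending addresses are 88 93 E7 08.
Read back as big-endian, the last byte is least significant, giving 0x8893E708.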